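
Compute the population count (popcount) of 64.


0b1000000 has 1 set bits

1


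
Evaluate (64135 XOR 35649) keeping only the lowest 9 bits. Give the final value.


Step 1: 64135 ^ 35649 = 29126
Step 2: 29126 & 511 = 454

454


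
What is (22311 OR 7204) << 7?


Step 1: 22311 | 7204 = 24359
Step 2: 24359 << 7 = 3117952

3117952


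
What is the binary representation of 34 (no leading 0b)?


34 = 100010 in binary

100010


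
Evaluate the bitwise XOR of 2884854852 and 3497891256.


0b10101011111100110110010001000100 ^ 0b11010000011111011001010110111000 = 0b1111011100011101111000111111100 = 2072965628

2072965628


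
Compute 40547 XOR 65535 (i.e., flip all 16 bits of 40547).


40547 ^ 65535 = 24988

24988


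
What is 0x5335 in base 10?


5335 hex = 21301 decimal

21301


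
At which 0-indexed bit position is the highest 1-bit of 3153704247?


0b10111011111110011011010100110111. Highest set bit at position 31

31


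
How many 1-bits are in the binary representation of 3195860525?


0b10111110011111001111011000101101 has 21 set bits

21


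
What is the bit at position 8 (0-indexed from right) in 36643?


0b1000111100100011, position 8 = 1

1


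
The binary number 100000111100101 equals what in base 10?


100000111100101 in decimal = 16869

16869


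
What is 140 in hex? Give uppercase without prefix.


140 = 8C hex

8C


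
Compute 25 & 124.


0b11001 & 0b1111100 = 0b11000 = 24

24


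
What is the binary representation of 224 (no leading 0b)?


224 = 11100000 in binary

11100000


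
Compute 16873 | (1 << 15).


16873 | (1 << 15) = 16873 | 32768 = 49641

49641


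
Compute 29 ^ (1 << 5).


29 ^ (1 << 5) = 29 ^ 32 = 61

61


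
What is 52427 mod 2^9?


52427 & 511 = 203

203


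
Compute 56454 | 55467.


0b1101110010000110 | 0b1101100010101011 = 0b1101110010101111 = 56495

56495


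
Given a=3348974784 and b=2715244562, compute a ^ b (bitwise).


3348974784 ^ 2715244562 = 1716131026

1716131026


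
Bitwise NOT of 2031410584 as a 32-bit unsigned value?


~0b1111001000101001101110110011000 = 0b10000110111010110010001001100111 = 2263556711 (32-bit unsigned)

2263556711


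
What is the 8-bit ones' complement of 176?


176 ^ 255 = 79

79


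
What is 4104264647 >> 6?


0b11110100101000100001101111000111 >> 6 = 0b11110100101000100001101111 = 64129135

64129135


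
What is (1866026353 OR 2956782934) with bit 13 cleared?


Step 1: 1866026353 | 2956782934 = 4282248567
Step 2: 4282248567 & ~(1 << 13) = 4282240375

4282240375


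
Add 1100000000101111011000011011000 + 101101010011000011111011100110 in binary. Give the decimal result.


1100000000101111011000011011000 + 101101010011000011111011100110 = 10001101011000111110111110111110 = 2372136894

2372136894


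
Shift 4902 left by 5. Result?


0b1001100100110 << 5 = 0b100110010011000000 = 156864

156864


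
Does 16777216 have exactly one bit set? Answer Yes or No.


0b1000000000000000000000000. Only one bit set => Yes

Yes


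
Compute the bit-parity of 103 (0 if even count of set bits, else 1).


0b1100111 has 5 ones => parity 1

1


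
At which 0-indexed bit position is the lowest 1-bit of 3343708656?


0b11000111010011001111000111110000. Lowest set bit at position 4

4


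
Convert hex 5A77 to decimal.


5A77 hex = 23159 decimal

23159


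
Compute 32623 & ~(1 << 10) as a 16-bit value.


32623 & ~(1 << 10) = 31599

31599


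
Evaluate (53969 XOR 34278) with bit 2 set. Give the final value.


Step 1: 53969 ^ 34278 = 22327
Step 2: 22327 | (1 << 2) = 22327 | 4 = 22327

22327


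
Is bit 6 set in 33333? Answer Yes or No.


0b1000001000110101, bit 6 = 0. No

No


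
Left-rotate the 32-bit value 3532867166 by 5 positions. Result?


Rotate 0b11010010100100110100011001011110 left by 5 (32-bit) = 0b1010010011010001100101111011010 = 1382599642

1382599642


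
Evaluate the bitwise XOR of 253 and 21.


0b11111101 ^ 0b10101 = 0b11101000 = 232

232


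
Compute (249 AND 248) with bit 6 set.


Step 1: 249 & 248 = 248
Step 2: 248 | (1 << 6) = 248 | 64 = 248

248


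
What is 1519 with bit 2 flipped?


1519 ^ (1 << 2) = 1519 ^ 4 = 1515

1515


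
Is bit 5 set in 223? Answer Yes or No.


0b11011111, bit 5 = 0. No

No


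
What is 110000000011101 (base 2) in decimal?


110000000011101 in decimal = 24605

24605


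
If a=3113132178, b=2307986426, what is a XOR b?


3113132178 ^ 2307986426 = 807383912

807383912


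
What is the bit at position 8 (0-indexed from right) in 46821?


0b1011011011100101, position 8 = 0

0


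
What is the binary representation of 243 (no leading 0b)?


243 = 11110011 in binary

11110011


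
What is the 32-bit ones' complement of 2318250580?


2318250580 ^ 4294967295 = 1976716715

1976716715


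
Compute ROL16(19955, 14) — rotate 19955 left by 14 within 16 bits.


Rotate 0b100110111110011 left by 14 (16-bit) = 0b1101001101111100 = 54140

54140


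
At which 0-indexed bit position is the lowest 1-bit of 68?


0b1000100. Lowest set bit at position 2

2


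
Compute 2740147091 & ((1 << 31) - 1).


2740147091 & 2147483647 = 592663443

592663443


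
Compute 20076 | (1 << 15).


20076 | (1 << 15) = 20076 | 32768 = 52844

52844


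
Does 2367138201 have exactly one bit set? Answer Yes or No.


0b10001101000101111010100110011001. Multiple bits set => No

No


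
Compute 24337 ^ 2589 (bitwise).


0b101111100010001 ^ 0b101000011101 = 0b101010100001100 = 21772

21772


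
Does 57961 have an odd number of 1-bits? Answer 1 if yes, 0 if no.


0b1110001001101001 has 8 ones => parity 0

0


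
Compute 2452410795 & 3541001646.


0b10010010001011001101000110101011 & 0b11010011000011110110010110101110 = 0b10010010000011000100000110101010 = 2450276778

2450276778


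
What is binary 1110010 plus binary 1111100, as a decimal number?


1110010 + 1111100 = 11101110 = 238

238


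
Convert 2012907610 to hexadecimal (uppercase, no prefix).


2012907610 = 77FA885A hex

77FA885A


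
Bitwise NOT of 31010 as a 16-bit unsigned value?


~0b111100100100010 = 0b1000011011011101 = 34525 (16-bit unsigned)

34525


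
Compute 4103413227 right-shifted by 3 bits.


0b11110100100101010001110111101011 >> 3 = 0b11110100100101010001110111101 = 512926653

512926653


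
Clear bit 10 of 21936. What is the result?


21936 & ~(1 << 10) = 20912

20912


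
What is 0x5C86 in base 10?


5C86 hex = 23686 decimal

23686


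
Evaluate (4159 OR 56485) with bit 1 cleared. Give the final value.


Step 1: 4159 | 56485 = 56511
Step 2: 56511 & ~(1 << 1) = 56509

56509


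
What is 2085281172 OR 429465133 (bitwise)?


0b1111100010010101101110110010100 | 0b11001100110010001111000101101 = 0b1111101110110111101111110111101 = 2111561661

2111561661


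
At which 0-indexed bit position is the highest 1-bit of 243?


0b11110011. Highest set bit at position 7

7


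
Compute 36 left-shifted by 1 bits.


0b100100 << 1 = 0b1001000 = 72

72


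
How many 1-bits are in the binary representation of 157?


0b10011101 has 5 set bits

5


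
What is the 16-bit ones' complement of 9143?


9143 ^ 65535 = 56392

56392


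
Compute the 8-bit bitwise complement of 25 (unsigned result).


~0b11001 = 0b11100110 = 230 (8-bit unsigned)

230


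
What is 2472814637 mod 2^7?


2472814637 & 127 = 45

45


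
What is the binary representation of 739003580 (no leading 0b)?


739003580 = 101100000011000100110010111100 in binary

101100000011000100110010111100


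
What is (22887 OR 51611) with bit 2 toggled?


Step 1: 22887 | 51611 = 55807
Step 2: 55807 ^ (1 << 2) = 55807 ^ 4 = 55803

55803


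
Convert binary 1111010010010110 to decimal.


1111010010010110 in decimal = 62614

62614


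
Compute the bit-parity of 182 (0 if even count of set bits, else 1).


0b10110110 has 5 ones => parity 1

1


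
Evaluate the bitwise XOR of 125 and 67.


0b1111101 ^ 0b1000011 = 0b111110 = 62

62


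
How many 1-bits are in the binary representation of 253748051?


0b1111000111111110001101010011 has 18 set bits

18


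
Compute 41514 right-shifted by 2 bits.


0b1010001000101010 >> 2 = 0b10100010001010 = 10378

10378


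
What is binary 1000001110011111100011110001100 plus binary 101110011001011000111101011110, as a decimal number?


1000001110011111100011110001100 + 101110011001011000111101011110 = 1110000001101010101011011101010 = 1882543850

1882543850


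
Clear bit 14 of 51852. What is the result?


51852 & ~(1 << 14) = 35468

35468


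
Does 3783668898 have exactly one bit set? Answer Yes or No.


0b11100001100001100011010010100010. Multiple bits set => No

No


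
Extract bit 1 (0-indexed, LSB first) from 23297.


0b101101100000001, position 1 = 0

0


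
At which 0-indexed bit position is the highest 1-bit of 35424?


0b1000101001100000. Highest set bit at position 15

15


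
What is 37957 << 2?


0b1001010001000101 << 2 = 0b100101000100010100 = 151828

151828


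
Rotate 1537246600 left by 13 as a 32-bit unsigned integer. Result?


Rotate 0b1011011101000001000010110001000 left by 13 (32-bit) = 0b10000101100010000101101110100 = 280038260

280038260


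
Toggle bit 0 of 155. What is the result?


155 ^ (1 << 0) = 155 ^ 1 = 154

154


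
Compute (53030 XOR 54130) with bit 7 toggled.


Step 1: 53030 ^ 54130 = 7252
Step 2: 7252 ^ (1 << 7) = 7252 ^ 128 = 7380

7380


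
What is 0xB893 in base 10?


B893 hex = 47251 decimal

47251


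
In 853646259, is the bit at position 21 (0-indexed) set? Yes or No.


0b110010111000011001101110110011, bit 21 = 1. Yes

Yes


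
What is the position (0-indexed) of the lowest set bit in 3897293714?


0b11101000010010111111101110010010. Lowest set bit at position 1

1


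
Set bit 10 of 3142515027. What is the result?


3142515027 | (1 << 10) = 3142515027 | 1024 = 3142516051

3142516051


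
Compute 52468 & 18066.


0b1100110011110100 & 0b100011010010010 = 0b100010010010000 = 17552

17552


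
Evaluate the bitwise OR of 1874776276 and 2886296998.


0b1101111101111101101000011010100 | 0b10101100000010010110010110100110 = 0b11101111101111111111010111110110 = 4022334966

4022334966


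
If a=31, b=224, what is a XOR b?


31 ^ 224 = 255

255


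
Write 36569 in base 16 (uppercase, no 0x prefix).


36569 = 8ED9 hex

8ED9


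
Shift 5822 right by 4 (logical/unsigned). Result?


0b1011010111110 >> 4 = 0b101101011 = 363

363


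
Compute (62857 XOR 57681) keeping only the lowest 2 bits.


Step 1: 62857 ^ 57681 = 5336
Step 2: 5336 & 3 = 0

0


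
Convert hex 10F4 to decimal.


10F4 hex = 4340 decimal

4340


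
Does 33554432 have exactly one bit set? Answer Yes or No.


0b10000000000000000000000000. Only one bit set => Yes

Yes


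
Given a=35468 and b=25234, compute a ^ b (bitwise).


35468 ^ 25234 = 59422

59422


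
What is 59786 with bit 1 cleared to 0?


59786 & ~(1 << 1) = 59784

59784


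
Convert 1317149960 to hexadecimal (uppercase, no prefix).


1317149960 = 4E821D08 hex

4E821D08


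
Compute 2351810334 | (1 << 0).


2351810334 | (1 << 0) = 2351810334 | 1 = 2351810335

2351810335


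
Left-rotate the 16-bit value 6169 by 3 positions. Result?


Rotate 0b1100000011001 left by 3 (16-bit) = 0b1100000011001000 = 49352

49352


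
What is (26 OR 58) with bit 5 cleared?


Step 1: 26 | 58 = 58
Step 2: 58 & ~(1 << 5) = 26

26


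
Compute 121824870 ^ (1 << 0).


121824870 ^ (1 << 0) = 121824870 ^ 1 = 121824871

121824871


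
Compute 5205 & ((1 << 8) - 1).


5205 & 255 = 85

85


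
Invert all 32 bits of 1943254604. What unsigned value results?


1943254604 ^ 4294967295 = 2351712691

2351712691


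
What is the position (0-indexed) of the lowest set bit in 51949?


0b1100101011101101. Lowest set bit at position 0

0


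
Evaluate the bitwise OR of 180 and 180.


0b10110100 | 0b10110100 = 0b10110100 = 180

180


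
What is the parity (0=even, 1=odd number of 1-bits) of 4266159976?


0b11111110010010000110111101101000 has 18 ones => parity 0

0


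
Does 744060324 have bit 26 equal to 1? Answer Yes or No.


0b101100010110010111010110100100, bit 26 = 1. Yes

Yes


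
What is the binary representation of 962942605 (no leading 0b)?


962942605 = 111001011001010101011010001101 in binary

111001011001010101011010001101


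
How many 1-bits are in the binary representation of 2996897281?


0b10110010101000010000011000000001 has 10 set bits

10


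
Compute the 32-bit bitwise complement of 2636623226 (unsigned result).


~0b10011101001001111010110101111010 = 0b1100010110110000101001010000101 = 1658344069 (32-bit unsigned)

1658344069


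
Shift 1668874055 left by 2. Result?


0b1100011011110001111111101000111 << 2 = 0b110001101111000111111110100011100 = 6675496220

6675496220


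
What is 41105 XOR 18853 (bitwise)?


0b1010000010010001 ^ 0b100100110100101 = 0b1110100100110100 = 59700

59700


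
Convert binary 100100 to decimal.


100100 in decimal = 36

36


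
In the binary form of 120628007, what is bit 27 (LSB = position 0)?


0b111001100001010001100100111, position 27 = 0

0


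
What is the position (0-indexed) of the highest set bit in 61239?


0b1110111100110111. Highest set bit at position 15

15


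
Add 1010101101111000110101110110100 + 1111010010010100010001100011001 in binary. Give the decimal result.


1010101101111000110101110110100 + 1111010010010100010001100011001 = 11010000000001101000111011001101 = 3490090701

3490090701


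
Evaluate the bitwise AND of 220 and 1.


0b11011100 & 0b1 = 0b0 = 0

0


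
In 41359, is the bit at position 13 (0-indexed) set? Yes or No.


0b1010000110001111, bit 13 = 1. Yes

Yes


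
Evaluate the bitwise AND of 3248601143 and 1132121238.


0b11000001101000011011100000110111 & 0b1000011011110101100110010010110 = 0b1000001001000001000100000010110 = 1092651030

1092651030


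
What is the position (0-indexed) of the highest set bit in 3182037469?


0b10111101101010100000100111011101. Highest set bit at position 31

31


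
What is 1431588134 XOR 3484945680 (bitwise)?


0b1010101010101000100110100100110 ^ 0b11001111101110000000110100010000 = 0b10011010111011000100000000110110 = 2599174198

2599174198


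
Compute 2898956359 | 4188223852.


0b10101100110010101001000001000111 | 0b11111001101000110011100101101100 = 0b11111101111010111011100101101111 = 4260084079

4260084079


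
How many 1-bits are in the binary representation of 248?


0b11111000 has 5 set bits

5


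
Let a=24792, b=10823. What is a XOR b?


24792 ^ 10823 = 19103

19103


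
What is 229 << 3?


0b11100101 << 3 = 0b11100101000 = 1832

1832


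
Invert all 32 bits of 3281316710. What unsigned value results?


3281316710 ^ 4294967295 = 1013650585

1013650585


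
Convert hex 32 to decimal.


32 hex = 50 decimal

50


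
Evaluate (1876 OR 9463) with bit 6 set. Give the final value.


Step 1: 1876 | 9463 = 10231
Step 2: 10231 | (1 << 6) = 10231 | 64 = 10231

10231


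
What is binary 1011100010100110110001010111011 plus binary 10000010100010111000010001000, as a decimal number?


1011100010100110110001010111011 + 10000010100010111000010001000 = 1101100101001001101001101000011 = 1822741315

1822741315


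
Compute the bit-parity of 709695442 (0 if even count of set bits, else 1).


0b101010010011010001011111010010 has 15 ones => parity 1

1


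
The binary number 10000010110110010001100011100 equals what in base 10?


10000010110110010001100011100 in decimal = 274408220

274408220


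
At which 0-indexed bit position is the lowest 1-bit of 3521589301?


0b11010001111001110011000000110101. Lowest set bit at position 0

0


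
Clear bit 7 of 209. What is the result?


209 & ~(1 << 7) = 81

81


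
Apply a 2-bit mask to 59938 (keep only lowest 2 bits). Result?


59938 & 3 = 2

2


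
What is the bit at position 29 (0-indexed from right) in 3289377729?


0b11000100000011111110101111000001, position 29 = 0

0


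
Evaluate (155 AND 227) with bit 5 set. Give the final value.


Step 1: 155 & 227 = 131
Step 2: 131 | (1 << 5) = 131 | 32 = 163

163


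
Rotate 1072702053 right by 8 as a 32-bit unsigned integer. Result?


Rotate 0b111111111100000010001001100101 right by 8 (32-bit) = 0b1100101001111111111000000100010 = 1698689058

1698689058


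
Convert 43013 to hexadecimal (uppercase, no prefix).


43013 = A805 hex

A805


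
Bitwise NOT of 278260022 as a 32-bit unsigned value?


~0b10000100101011110100100110110 = 0b11101111011010100001011011001001 = 4016707273 (32-bit unsigned)

4016707273


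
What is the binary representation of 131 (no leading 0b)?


131 = 10000011 in binary

10000011


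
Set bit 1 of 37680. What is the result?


37680 | (1 << 1) = 37680 | 2 = 37682

37682


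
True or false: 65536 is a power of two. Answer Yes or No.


0b10000000000000000. Only one bit set => Yes

Yes


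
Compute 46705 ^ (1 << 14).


46705 ^ (1 << 14) = 46705 ^ 16384 = 63089

63089


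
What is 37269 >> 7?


0b1001000110010101 >> 7 = 0b100100011 = 291

291


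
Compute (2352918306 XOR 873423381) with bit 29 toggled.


Step 1: 2352918306 ^ 873423381 = 3090271543
Step 2: 3090271543 ^ (1 << 29) = 3090271543 ^ 536870912 = 2553400631

2553400631


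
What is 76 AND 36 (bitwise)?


0b1001100 & 0b100100 = 0b100 = 4

4


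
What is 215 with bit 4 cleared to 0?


215 & ~(1 << 4) = 199

199


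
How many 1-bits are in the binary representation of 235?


0b11101011 has 6 set bits

6


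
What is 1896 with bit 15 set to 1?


1896 | (1 << 15) = 1896 | 32768 = 34664

34664


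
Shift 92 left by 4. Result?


0b1011100 << 4 = 0b10111000000 = 1472

1472


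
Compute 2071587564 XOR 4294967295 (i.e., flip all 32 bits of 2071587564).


2071587564 ^ 4294967295 = 2223379731

2223379731


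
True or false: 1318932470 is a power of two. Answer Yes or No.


0b1001110100111010100111111110110. Multiple bits set => No

No


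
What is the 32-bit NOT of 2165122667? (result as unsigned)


~0b10000001000011010010011001101011 = 0b1111110111100101101100110010100 = 2129844628 (32-bit unsigned)

2129844628


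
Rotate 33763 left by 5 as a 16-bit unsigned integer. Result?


Rotate 0b1000001111100011 left by 5 (16-bit) = 0b111110001110000 = 31856

31856


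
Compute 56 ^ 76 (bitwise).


0b111000 ^ 0b1001100 = 0b1110100 = 116

116


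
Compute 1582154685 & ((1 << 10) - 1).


1582154685 & 1023 = 957

957


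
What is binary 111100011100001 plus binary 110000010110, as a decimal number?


111100011100001 + 110000010110 = 1000010011110111 = 34039

34039


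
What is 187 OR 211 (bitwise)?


0b10111011 | 0b11010011 = 0b11111011 = 251

251


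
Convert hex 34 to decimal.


34 hex = 52 decimal

52


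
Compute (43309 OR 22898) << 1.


Step 1: 43309 | 22898 = 63871
Step 2: 63871 << 1 = 127742

127742


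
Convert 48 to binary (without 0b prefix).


48 = 110000 in binary

110000


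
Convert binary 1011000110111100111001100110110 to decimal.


1011000110111100111001100110110 in decimal = 1490973494

1490973494


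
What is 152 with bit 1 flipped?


152 ^ (1 << 1) = 152 ^ 2 = 154

154


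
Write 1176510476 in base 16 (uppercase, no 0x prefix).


1176510476 = 4620200C hex

4620200C


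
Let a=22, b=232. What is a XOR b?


22 ^ 232 = 254

254


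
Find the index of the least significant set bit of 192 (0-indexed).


0b11000000. Lowest set bit at position 6

6


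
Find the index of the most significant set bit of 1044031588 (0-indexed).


0b111110001110101010100001100100. Highest set bit at position 29

29


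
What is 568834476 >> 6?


0b100001111001111011100110101100 >> 6 = 0b100001111001111011100110 = 8888038

8888038


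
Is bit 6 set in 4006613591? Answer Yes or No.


0b11101110110100000001001001010111, bit 6 = 1. Yes

Yes


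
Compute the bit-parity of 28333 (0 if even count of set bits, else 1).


0b110111010101101 has 10 ones => parity 0

0


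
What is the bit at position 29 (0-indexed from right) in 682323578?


0b101000101010110110111001111010, position 29 = 1

1


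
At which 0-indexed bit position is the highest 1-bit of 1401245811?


0b1010011100001010101000001110011. Highest set bit at position 30

30


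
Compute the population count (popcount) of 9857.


0b10011010000001 has 5 set bits

5


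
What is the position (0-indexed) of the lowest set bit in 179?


0b10110011. Lowest set bit at position 0

0


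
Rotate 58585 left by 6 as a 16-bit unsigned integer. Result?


Rotate 0b1110010011011001 left by 6 (16-bit) = 0b11011001111001 = 13945

13945


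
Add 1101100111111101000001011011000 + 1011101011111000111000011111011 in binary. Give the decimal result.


1101100111111101000001011011000 + 1011101011111000111000011111011 = 11001010011110101111001111010011 = 3397055443

3397055443


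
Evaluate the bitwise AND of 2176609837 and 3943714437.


0b10000001101111000110111000101101 & 0b11101011000100000100111010000101 = 0b10000001000100000100111000000101 = 2165329413

2165329413


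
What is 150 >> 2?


0b10010110 >> 2 = 0b100101 = 37

37


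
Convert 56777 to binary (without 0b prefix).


56777 = 1101110111001001 in binary

1101110111001001


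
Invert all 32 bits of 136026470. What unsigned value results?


136026470 ^ 4294967295 = 4158940825

4158940825


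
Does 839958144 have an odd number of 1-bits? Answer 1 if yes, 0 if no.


0b110010000100001011111010000000 has 11 ones => parity 1

1


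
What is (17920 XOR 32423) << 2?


Step 1: 17920 ^ 32423 = 14503
Step 2: 14503 << 2 = 58012

58012


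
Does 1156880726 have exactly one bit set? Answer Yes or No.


0b1000100111101001001100101010110. Multiple bits set => No

No


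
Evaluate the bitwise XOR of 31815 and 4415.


0b111110001000111 ^ 0b1000100111111 = 0b110110101111000 = 28024

28024


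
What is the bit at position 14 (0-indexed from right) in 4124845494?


0b11110101110111000010010110110110, position 14 = 0

0


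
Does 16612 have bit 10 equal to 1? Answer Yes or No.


0b100000011100100, bit 10 = 0. No

No


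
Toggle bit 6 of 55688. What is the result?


55688 ^ (1 << 6) = 55688 ^ 64 = 55752

55752


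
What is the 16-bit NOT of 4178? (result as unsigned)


~0b1000001010010 = 0b1110111110101101 = 61357 (16-bit unsigned)

61357


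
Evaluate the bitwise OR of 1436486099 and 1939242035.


0b1010101100111110000100111010011 | 0b1110011100101100111110000110011 = 0b1110111100111110111110111110011 = 2006941171

2006941171


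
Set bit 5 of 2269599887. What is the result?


2269599887 | (1 << 5) = 2269599887 | 32 = 2269599919

2269599919


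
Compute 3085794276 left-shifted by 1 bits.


0b10110111111011010111101111100100 << 1 = 0b101101111110110101111011111001000 = 6171588552

6171588552


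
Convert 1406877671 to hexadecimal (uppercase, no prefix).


1406877671 = 53DB3FE7 hex

53DB3FE7


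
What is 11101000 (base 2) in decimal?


11101000 in decimal = 232

232


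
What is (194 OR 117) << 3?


Step 1: 194 | 117 = 247
Step 2: 247 << 3 = 1976

1976


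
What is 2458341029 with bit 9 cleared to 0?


2458341029 & ~(1 << 9) = 2458340517

2458340517


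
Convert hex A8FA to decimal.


A8FA hex = 43258 decimal

43258


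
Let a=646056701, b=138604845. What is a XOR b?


646056701 ^ 138604845 = 784399312

784399312


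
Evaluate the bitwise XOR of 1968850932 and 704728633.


0b1110101010110100100011111110100 ^ 0b101010000000010100111000111001 = 0b1011111010110110000100111001101 = 1599801805

1599801805


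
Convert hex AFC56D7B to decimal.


AFC56D7B hex = 2948951419 decimal

2948951419


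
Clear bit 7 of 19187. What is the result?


19187 & ~(1 << 7) = 19059

19059


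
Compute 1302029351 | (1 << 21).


1302029351 | (1 << 21) = 1302029351 | 2097152 = 1304126503

1304126503


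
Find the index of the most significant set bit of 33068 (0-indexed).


0b1000000100101100. Highest set bit at position 15

15


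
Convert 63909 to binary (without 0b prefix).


63909 = 1111100110100101 in binary

1111100110100101


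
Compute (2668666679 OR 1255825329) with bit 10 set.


Step 1: 2668666679 | 1255825329 = 3755663287
Step 2: 3755663287 | (1 << 10) = 3755663287 | 1024 = 3755663287

3755663287


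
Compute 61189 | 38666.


0b1110111100000101 | 0b1001011100001010 = 0b1111111100001111 = 65295

65295


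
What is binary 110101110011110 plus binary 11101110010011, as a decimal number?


110101110011110 + 11101110010011 = 1010011100110001 = 42801

42801


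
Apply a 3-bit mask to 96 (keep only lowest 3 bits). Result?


96 & 7 = 0

0


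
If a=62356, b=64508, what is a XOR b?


62356 ^ 64508 = 2152

2152


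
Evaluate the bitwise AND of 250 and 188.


0b11111010 & 0b10111100 = 0b10111000 = 184

184


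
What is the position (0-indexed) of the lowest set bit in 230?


0b11100110. Lowest set bit at position 1

1


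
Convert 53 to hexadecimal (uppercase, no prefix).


53 = 35 hex

35


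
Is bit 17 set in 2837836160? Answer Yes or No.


0b10101001001001011111000110000000, bit 17 = 0. No

No


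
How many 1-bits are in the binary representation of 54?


0b110110 has 4 set bits

4


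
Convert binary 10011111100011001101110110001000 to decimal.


10011111100011001101110110001000 in decimal = 2676809096

2676809096


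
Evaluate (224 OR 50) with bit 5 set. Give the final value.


Step 1: 224 | 50 = 242
Step 2: 242 | (1 << 5) = 242 | 32 = 242

242


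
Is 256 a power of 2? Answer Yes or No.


0b100000000. Only one bit set => Yes

Yes


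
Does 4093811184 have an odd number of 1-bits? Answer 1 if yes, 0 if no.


0b11110100000000101001100111110000 has 14 ones => parity 0

0


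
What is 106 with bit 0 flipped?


106 ^ (1 << 0) = 106 ^ 1 = 107

107


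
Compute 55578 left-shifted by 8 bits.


0b1101100100011010 << 8 = 0b110110010001101000000000 = 14227968

14227968


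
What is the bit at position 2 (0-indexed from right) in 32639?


0b111111101111111, position 2 = 1

1


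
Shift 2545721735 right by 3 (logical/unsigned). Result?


0b10010111101111001010000110000111 >> 3 = 0b10010111101111001010000110000 = 318215216

318215216


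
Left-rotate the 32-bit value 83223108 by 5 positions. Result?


Rotate 0b100111101011110001001000100 left by 5 (32-bit) = 0b10011110101111000100100010000000 = 2663139456

2663139456


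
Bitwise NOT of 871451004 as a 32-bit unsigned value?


~0b110011111100010100100101111100 = 0b11001100000011101011011010000011 = 3423516291 (32-bit unsigned)

3423516291


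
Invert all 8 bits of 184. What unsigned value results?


184 ^ 255 = 71

71


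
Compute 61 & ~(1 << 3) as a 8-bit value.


61 & ~(1 << 3) = 53

53


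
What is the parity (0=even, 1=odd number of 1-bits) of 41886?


0b1010001110011110 has 9 ones => parity 1

1


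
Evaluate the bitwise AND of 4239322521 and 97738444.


0b11111100101011101110110110011001 & 0b101110100110101111011001100 = 0b100100000100100110010001000 = 75648136

75648136


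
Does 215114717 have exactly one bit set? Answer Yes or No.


0b1100110100100110001111011101. Multiple bits set => No

No


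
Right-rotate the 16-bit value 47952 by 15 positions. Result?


Rotate 0b1011101101010000 right by 15 (16-bit) = 0b111011010100001 = 30369

30369


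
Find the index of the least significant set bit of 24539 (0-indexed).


0b101111111011011. Lowest set bit at position 0

0


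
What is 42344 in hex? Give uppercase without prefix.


42344 = A568 hex

A568


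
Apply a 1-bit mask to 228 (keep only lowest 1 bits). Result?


228 & 1 = 0

0


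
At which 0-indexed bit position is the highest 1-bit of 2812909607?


0b10100111101010011001100000100111. Highest set bit at position 31

31


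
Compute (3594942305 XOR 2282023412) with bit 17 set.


Step 1: 3594942305 ^ 2282023412 = 1581424277
Step 2: 1581424277 | (1 << 17) = 1581424277 | 131072 = 1581424277

1581424277


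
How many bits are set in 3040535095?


0b10110101001110101110001000110111 has 18 set bits

18


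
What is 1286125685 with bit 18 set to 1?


1286125685 | (1 << 18) = 1286125685 | 262144 = 1286387829

1286387829


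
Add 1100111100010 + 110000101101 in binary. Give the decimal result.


1100111100010 + 110000101101 = 10011000001111 = 9743

9743


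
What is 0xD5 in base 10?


D5 hex = 213 decimal

213


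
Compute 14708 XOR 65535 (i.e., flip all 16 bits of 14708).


14708 ^ 65535 = 50827

50827


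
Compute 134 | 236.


0b10000110 | 0b11101100 = 0b11101110 = 238

238


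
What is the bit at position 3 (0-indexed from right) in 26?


0b11010, position 3 = 1

1


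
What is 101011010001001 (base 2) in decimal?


101011010001001 in decimal = 22153

22153


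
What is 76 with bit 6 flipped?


76 ^ (1 << 6) = 76 ^ 64 = 12

12


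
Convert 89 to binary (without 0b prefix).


89 = 1011001 in binary

1011001


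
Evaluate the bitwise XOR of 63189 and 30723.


0b1111011011010101 ^ 0b111100000000011 = 0b1000111011010110 = 36566

36566


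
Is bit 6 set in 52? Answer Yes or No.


0b110100, bit 6 = 0. No

No


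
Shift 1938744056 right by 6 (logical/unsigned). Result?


0b1110011100011101110001011111000 >> 6 = 0b1110011100011101110001011 = 30292875

30292875


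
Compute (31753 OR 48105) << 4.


Step 1: 31753 | 48105 = 65513
Step 2: 65513 << 4 = 1048208

1048208


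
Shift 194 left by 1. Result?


0b11000010 << 1 = 0b110000100 = 388

388


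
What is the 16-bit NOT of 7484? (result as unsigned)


~0b1110100111100 = 0b1110001011000011 = 58051 (16-bit unsigned)

58051


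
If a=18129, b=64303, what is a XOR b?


18129 ^ 64303 = 48638

48638


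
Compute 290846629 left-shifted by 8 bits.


0b10001010101011111011110100101 << 8 = 0b1000101010101111101111010010100000000 = 74456737024

74456737024


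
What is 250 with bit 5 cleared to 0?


250 & ~(1 << 5) = 218

218


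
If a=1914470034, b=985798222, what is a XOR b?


1914470034 ^ 985798222 = 1222535388

1222535388


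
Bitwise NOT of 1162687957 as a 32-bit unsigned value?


~0b1000101010011010011010111010101 = 0b10111010101100101100101000101010 = 3132279338 (32-bit unsigned)

3132279338


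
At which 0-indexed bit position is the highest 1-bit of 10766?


0b10101000001110. Highest set bit at position 13

13


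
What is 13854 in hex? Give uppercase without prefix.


13854 = 361E hex

361E


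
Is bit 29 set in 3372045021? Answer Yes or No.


0b11001000111111010101001011011101, bit 29 = 0. No

No


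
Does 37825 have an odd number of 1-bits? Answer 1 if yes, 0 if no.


0b1001001111000001 has 7 ones => parity 1

1


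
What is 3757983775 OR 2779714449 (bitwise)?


0b11011111111111100100100000011111 | 0b10100101101011110001001110010001 = 0b11111111111111110101101110011111 = 4294925215

4294925215


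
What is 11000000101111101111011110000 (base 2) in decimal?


11000000101111101111011110000 in decimal = 404217584

404217584


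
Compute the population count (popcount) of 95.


0b1011111 has 6 set bits

6


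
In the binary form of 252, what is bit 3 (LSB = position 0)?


0b11111100, position 3 = 1

1


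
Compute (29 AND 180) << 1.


Step 1: 29 & 180 = 20
Step 2: 20 << 1 = 40

40


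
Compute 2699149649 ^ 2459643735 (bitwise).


0b10100000111000011100000101010001 ^ 0b10010010100110110010111101010111 = 0b110010011110101110111000000110 = 846917126

846917126


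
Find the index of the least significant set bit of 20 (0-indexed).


0b10100. Lowest set bit at position 2

2


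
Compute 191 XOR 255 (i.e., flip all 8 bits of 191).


191 ^ 255 = 64

64


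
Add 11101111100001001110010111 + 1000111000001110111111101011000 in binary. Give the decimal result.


11101111100001001110010111 + 1000111000001110111111101011000 = 1001010110001011001001011101111 = 1254462191

1254462191


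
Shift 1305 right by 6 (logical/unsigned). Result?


0b10100011001 >> 6 = 0b10100 = 20

20


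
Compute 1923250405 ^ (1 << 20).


1923250405 ^ (1 << 20) = 1923250405 ^ 1048576 = 1924298981

1924298981


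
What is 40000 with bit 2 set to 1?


40000 | (1 << 2) = 40000 | 4 = 40004

40004


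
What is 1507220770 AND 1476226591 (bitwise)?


0b1011001110101100101110100100010 & 0b1010111111111010110111000011111 = 0b1010001110101000100110000000010 = 1372867586

1372867586


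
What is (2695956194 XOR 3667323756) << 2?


Step 1: 2695956194 ^ 3667323756 = 2049437070
Step 2: 2049437070 << 2 = 8197748280

8197748280


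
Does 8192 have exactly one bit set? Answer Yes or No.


0b10000000000000. Only one bit set => Yes

Yes


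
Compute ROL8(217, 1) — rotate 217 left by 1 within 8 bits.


Rotate 0b11011001 left by 1 (8-bit) = 0b10110011 = 179

179


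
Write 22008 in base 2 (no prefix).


22008 = 101010111111000 in binary

101010111111000


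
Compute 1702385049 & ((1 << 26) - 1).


1702385049 & 67108863 = 24663449

24663449


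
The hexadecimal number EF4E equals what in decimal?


EF4E hex = 61262 decimal

61262


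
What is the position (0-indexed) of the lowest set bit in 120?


0b1111000. Lowest set bit at position 3

3


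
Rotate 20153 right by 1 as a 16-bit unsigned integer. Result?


Rotate 0b100111010111001 right by 1 (16-bit) = 0b1010011101011100 = 42844

42844


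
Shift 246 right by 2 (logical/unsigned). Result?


0b11110110 >> 2 = 0b111101 = 61

61


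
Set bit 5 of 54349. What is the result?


54349 | (1 << 5) = 54349 | 32 = 54381

54381


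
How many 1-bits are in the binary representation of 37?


0b100101 has 3 set bits

3


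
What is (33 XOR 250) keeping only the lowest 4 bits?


Step 1: 33 ^ 250 = 219
Step 2: 219 & 15 = 11

11


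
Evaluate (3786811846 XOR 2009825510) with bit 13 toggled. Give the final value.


Step 1: 3786811846 ^ 2009825510 = 2524817696
Step 2: 2524817696 ^ (1 << 13) = 2524817696 ^ 8192 = 2524809504

2524809504


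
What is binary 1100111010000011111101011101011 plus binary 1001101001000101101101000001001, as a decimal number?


1100111010000011111101011101011 + 1001101001000101101101000001001 = 10110100011001001101010011110100 = 3026506996

3026506996


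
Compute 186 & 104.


0b10111010 & 0b1101000 = 0b101000 = 40

40


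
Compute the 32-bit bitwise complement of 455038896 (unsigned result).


~0b11011000111110101011110110000 = 0b11100100111000001010100001001111 = 3839928399 (32-bit unsigned)

3839928399


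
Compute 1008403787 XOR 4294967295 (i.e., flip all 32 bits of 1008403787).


1008403787 ^ 4294967295 = 3286563508

3286563508


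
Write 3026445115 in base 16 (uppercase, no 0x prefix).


3026445115 = B463E33B hex

B463E33B


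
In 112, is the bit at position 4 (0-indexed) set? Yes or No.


0b1110000, bit 4 = 1. Yes

Yes


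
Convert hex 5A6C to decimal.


5A6C hex = 23148 decimal

23148


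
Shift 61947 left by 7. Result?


0b1111000111111011 << 7 = 0b11110001111110110000000 = 7929216

7929216


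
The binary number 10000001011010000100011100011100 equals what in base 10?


10000001011010000100011100011100 in decimal = 2171094812

2171094812


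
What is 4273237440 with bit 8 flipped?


4273237440 ^ (1 << 8) = 4273237440 ^ 256 = 4273237184

4273237184


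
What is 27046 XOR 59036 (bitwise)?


0b110100110100110 ^ 0b1110011010011100 = 0b1000111100111010 = 36666

36666


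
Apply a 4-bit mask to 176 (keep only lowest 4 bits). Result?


176 & 15 = 0

0


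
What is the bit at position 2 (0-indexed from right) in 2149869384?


0b10000000001001000110011101001000, position 2 = 0

0


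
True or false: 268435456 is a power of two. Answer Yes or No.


0b10000000000000000000000000000. Only one bit set => Yes

Yes


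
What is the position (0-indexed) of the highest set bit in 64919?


0b1111110110010111. Highest set bit at position 15

15


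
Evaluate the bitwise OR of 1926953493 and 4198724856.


0b1110010110110101111101000010101 | 0b11111010010000110111010011111000 = 0b11111010110110111111111011111101 = 4208721661

4208721661


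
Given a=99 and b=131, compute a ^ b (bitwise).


99 ^ 131 = 224

224


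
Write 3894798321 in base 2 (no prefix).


3894798321 = 11101000001001011110011111110001 in binary

11101000001001011110011111110001


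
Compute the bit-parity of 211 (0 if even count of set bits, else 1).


0b11010011 has 5 ones => parity 1

1


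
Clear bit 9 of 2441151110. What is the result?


2441151110 & ~(1 << 9) = 2441150598

2441150598


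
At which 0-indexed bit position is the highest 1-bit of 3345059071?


0b11000111011000011000110011111111. Highest set bit at position 31

31


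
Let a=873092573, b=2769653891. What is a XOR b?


873092573 ^ 2769653891 = 2434778462

2434778462


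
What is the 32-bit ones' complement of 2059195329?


2059195329 ^ 4294967295 = 2235771966

2235771966


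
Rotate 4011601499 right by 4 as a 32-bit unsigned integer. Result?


Rotate 0b11101111000111000010111001011011 right by 4 (32-bit) = 0b10111110111100011100001011100101 = 3203515109

3203515109


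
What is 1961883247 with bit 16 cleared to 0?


1961883247 & ~(1 << 16) = 1961817711

1961817711


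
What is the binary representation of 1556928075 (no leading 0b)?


1556928075 = 1011100110011001101011001001011 in binary

1011100110011001101011001001011


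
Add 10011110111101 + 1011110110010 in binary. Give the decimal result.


10011110111101 + 1011110110010 = 11111101101111 = 16239

16239


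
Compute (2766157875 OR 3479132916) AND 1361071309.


Step 1: 2766157875 | 3479132916 = 4026497783
Step 2: 4026497783 & 1361071309 = 1092634821

1092634821


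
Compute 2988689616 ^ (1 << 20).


2988689616 ^ (1 << 20) = 2988689616 ^ 1048576 = 2989738192

2989738192


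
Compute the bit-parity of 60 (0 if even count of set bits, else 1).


0b111100 has 4 ones => parity 0

0


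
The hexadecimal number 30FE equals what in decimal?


30FE hex = 12542 decimal

12542


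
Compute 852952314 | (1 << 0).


852952314 | (1 << 0) = 852952314 | 1 = 852952315

852952315


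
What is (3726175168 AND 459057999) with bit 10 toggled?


Step 1: 3726175168 & 459057999 = 437824320
Step 2: 437824320 ^ (1 << 10) = 437824320 ^ 1024 = 437825344

437825344
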